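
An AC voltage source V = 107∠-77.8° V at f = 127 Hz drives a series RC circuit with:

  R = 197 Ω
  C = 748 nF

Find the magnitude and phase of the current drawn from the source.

Step 1 — Angular frequency: ω = 2π·f = 2π·127 = 798 rad/s.
Step 2 — Component impedances:
  R: Z = R = 197 Ω
  C: Z = 1/(jωC) = -j/(ω·C) = 0 - j1675 Ω
Step 3 — Series combination: Z_total = R + C = 197 - j1675 Ω = 1687∠-83.3° Ω.
Step 4 — Source phasor: V = 107∠-77.8° V = 22.61 - j104.6 V.
Step 5 — Ohm's law: I = V / Z_total = (22.61 - j104.6) / (197 - j1675) = 0.06314 + j0.006072 A.
Step 6 — Convert to polar: |I| = 0.06343 A, ∠I = 5.5°.

I = 0.06343∠5.5° A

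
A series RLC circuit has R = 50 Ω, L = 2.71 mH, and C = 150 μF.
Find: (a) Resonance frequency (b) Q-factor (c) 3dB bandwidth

Step 1 — Resonance: ω₀ = 1/√(LC) = 1/√(0.00271·0.00015) = 1568 rad/s.
Step 2 — f₀ = ω₀/(2π) = 249.6 Hz.
Step 3 — Series Q: Q = ω₀L/R = 1568·0.00271/50 = 0.08501.
Step 4 — Bandwidth: Δω = ω₀/Q = 1.845e+04 rad/s; BW = Δω/(2π) = 2936 Hz.

(a) f₀ = 249.6 Hz  (b) Q = 0.08501  (c) BW = 2936 Hz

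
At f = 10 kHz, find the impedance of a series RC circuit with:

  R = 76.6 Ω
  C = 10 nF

Step 1 — Angular frequency: ω = 2π·f = 2π·1e+04 = 6.283e+04 rad/s.
Step 2 — Component impedances:
  R: Z = R = 76.6 Ω
  C: Z = 1/(jωC) = -j/(ω·C) = 0 - j1592 Ω
Step 3 — Series combination: Z_total = R + C = 76.6 - j1592 Ω = 1593∠-87.2° Ω.

Z = 76.6 - j1592 Ω = 1593∠-87.2° Ω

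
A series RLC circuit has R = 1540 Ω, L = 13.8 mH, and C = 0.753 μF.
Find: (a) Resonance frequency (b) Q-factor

Step 1 — Resonance condition Im(Z)=0 gives ω₀ = 1/√(LC).
Step 2 — ω₀ = 1/√(0.0138·7.53e-07) = 9810 rad/s.
Step 3 — f₀ = ω₀/(2π) = 1561 Hz.
Step 4 — Series Q: Q = ω₀L/R = 9810·0.0138/1540 = 0.08791.

(a) f₀ = 1561 Hz  (b) Q = 0.08791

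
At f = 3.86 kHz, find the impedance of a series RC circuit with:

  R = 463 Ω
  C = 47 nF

Step 1 — Angular frequency: ω = 2π·f = 2π·3860 = 2.425e+04 rad/s.
Step 2 — Component impedances:
  R: Z = R = 463 Ω
  C: Z = 1/(jωC) = -j/(ω·C) = 0 - j877.3 Ω
Step 3 — Series combination: Z_total = R + C = 463 - j877.3 Ω = 992∠-62.2° Ω.

Z = 463 - j877.3 Ω = 992∠-62.2° Ω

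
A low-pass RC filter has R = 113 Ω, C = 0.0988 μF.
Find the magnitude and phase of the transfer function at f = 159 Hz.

Step 1 — Angular frequency: ω = 2π·159 = 999 rad/s.
Step 2 — Transfer function: H(jω) = 1/(1 + jωRC).
Step 3 — Denominator: 1 + jωRC = 1 + j·999·113·9.88e-08 = 1 + j0.01115.
Step 4 — H = 0.9999 - j0.01115.
Step 5 — Magnitude: |H| = 0.9999 (-0.0 dB); phase: φ = -0.6°.

|H| = 0.9999 (-0.0 dB), φ = -0.6°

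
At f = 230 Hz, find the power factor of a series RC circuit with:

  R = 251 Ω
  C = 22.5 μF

Step 1 — Angular frequency: ω = 2π·f = 2π·230 = 1445 rad/s.
Step 2 — Component impedances:
  R: Z = R = 251 Ω
  C: Z = 1/(jωC) = -j/(ω·C) = 0 - j30.75 Ω
Step 3 — Series combination: Z_total = R + C = 251 - j30.75 Ω = 252.9∠-7.0° Ω.
Step 4 — Power factor: PF = cos(φ) = Re(Z)/|Z| = 251/252.88 = 0.9926.
Step 5 — Type: Im(Z) = -30.75 ⇒ leading (phase φ = -7.0°).

PF = 0.9926 (leading, φ = -7.0°)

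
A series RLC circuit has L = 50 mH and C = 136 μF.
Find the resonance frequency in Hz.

Step 1 — Resonance condition Im(Z)=0 gives ω₀ = 1/√(LC).
Step 2 — ω₀ = 1/√(0.05·0.000136) = 383.5 rad/s.
Step 3 — f₀ = ω₀/(2π) = 61.03 Hz.

f₀ = 61.03 Hz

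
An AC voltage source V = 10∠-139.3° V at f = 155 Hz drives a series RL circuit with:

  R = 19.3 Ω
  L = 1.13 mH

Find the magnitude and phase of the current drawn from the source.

Step 1 — Angular frequency: ω = 2π·f = 2π·155 = 973.9 rad/s.
Step 2 — Component impedances:
  R: Z = R = 19.3 Ω
  L: Z = jωL = j·973.9·0.00113 = 0 + j1.1 Ω
Step 3 — Series combination: Z_total = R + L = 19.3 + j1.1 Ω = 19.33∠3.3° Ω.
Step 4 — Source phasor: V = 10∠-139.3° V = -7.581 - j6.521 V.
Step 5 — Ohm's law: I = V / Z_total = (-7.581 - j6.521) / (19.3 + j1.1) = -0.4107 - j0.3145 A.
Step 6 — Convert to polar: |I| = 0.5173 A, ∠I = -142.6°.

I = 0.5173∠-142.6° A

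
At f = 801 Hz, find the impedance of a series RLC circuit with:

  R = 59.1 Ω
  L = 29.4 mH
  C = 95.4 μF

Step 1 — Angular frequency: ω = 2π·f = 2π·801 = 5033 rad/s.
Step 2 — Component impedances:
  R: Z = R = 59.1 Ω
  L: Z = jωL = j·5033·0.0294 = 0 + j148 Ω
  C: Z = 1/(jωC) = -j/(ω·C) = 0 - j2.083 Ω
Step 3 — Series combination: Z_total = R + L + C = 59.1 + j145.9 Ω = 157.4∠67.9° Ω.

Z = 59.1 + j145.9 Ω = 157.4∠67.9° Ω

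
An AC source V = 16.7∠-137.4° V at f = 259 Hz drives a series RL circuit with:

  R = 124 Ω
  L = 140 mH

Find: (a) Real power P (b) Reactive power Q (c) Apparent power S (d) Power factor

Step 1 — Angular frequency: ω = 2π·f = 2π·259 = 1627 rad/s.
Step 2 — Component impedances:
  R: Z = R = 124 Ω
  L: Z = jωL = j·1627·0.14 = 0 + j227.8 Ω
Step 3 — Series combination: Z_total = R + L = 124 + j227.8 Ω = 259.4∠61.4° Ω.
Step 4 — Source phasor: V = 16.7∠-137.4° V = -12.29 - j11.3 V.
Step 5 — Current: I = V / Z = -0.06093 + j0.02079 A = 0.06438∠161.2° A.
Step 6 — Complex power: S = V·I* = 0.514 + j0.9444 VA.
Step 7 — Real power: P = Re(S) = 0.514 W.
Step 8 — Reactive power: Q = Im(S) = 0.9444 VAR.
Step 9 — Apparent power: |S| = 1.075 VA.
Step 10 — Power factor: PF = P/|S| = 0.478 (lagging).

(a) P = 0.514 W  (b) Q = 0.9444 VAR  (c) S = 1.075 VA  (d) PF = 0.478 (lagging)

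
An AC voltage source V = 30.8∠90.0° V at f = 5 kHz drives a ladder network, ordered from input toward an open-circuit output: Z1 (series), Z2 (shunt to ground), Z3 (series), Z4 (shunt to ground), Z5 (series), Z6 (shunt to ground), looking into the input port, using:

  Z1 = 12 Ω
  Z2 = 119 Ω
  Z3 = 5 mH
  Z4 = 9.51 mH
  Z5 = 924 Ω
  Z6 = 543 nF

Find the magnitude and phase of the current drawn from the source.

Step 1 — Angular frequency: ω = 2π·f = 2π·5000 = 3.142e+04 rad/s.
Step 2 — Component impedances:
  Z1: Z = R = 12 Ω
  Z2: Z = R = 119 Ω
  Z3: Z = jωL = j·3.142e+04·0.005 = 0 + j157.1 Ω
  Z4: Z = jωL = j·3.142e+04·0.00951 = 0 + j298.8 Ω
  Z5: Z = R = 924 Ω
  Z6: Z = 1/(jωC) = -j/(ω·C) = 0 - j58.62 Ω
Step 3 — Ladder network (open output): work backward from the far end, alternating series and parallel combinations. Z_in = 118.1 + j26.53 Ω = 121.1∠12.7° Ω.
Step 4 — Source phasor: V = 30.8∠90.0° V = 0 + j30.8 V.
Step 5 — Ohm's law: I = V / Z_total = (0 + j30.8) / (118.1 + j26.53) = 0.05572 + j0.2482 A.
Step 6 — Convert to polar: |I| = 0.2544 A, ∠I = 77.3°.

I = 0.2544∠77.3° A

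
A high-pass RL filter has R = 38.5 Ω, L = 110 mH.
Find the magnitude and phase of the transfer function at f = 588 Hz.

Step 1 — Angular frequency: ω = 2π·588 = 3695 rad/s.
Step 2 — Transfer function: H(jω) = jωL/(R + jωL).
Step 3 — Numerator jωL = j·406.4; denominator R + jωL = 38.5 + j406.4.
Step 4 — H = 0.9911 + j0.09389.
Step 5 — Magnitude: |H| = 0.9955 (-0.0 dB); phase: φ = 5.4°.

|H| = 0.9955 (-0.0 dB), φ = 5.4°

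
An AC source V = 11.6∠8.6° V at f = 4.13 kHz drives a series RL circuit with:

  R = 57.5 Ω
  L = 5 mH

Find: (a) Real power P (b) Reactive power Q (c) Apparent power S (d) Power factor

Step 1 — Angular frequency: ω = 2π·f = 2π·4130 = 2.595e+04 rad/s.
Step 2 — Component impedances:
  R: Z = R = 57.5 Ω
  L: Z = jωL = j·2.595e+04·0.005 = 0 + j129.7 Ω
Step 3 — Series combination: Z_total = R + L = 57.5 + j129.7 Ω = 141.9∠66.1° Ω.
Step 4 — Source phasor: V = 11.6∠8.6° V = 11.47 + j1.735 V.
Step 5 — Current: I = V / Z = 0.04392 - j0.06894 A = 0.08174∠-57.5° A.
Step 6 — Complex power: S = V·I* = 0.3842 + j0.8668 VA.
Step 7 — Real power: P = Re(S) = 0.3842 W.
Step 8 — Reactive power: Q = Im(S) = 0.8668 VAR.
Step 9 — Apparent power: |S| = 0.9482 VA.
Step 10 — Power factor: PF = P/|S| = 0.4052 (lagging).

(a) P = 0.3842 W  (b) Q = 0.8668 VAR  (c) S = 0.9482 VA  (d) PF = 0.4052 (lagging)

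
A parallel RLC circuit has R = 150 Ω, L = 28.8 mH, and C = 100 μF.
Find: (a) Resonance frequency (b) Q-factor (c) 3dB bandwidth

Step 1 — Resonance: ω₀ = 1/√(LC) = 1/√(0.0288·0.0001) = 589.3 rad/s.
Step 2 — f₀ = ω₀/(2π) = 93.78 Hz.
Step 3 — Parallel Q: Q = R/(ω₀L) = 150/(589.3·0.0288) = 8.839.
Step 4 — Bandwidth: Δω = ω₀/Q = 66.67 rad/s; BW = Δω/(2π) = 10.61 Hz.

(a) f₀ = 93.78 Hz  (b) Q = 8.839  (c) BW = 10.61 Hz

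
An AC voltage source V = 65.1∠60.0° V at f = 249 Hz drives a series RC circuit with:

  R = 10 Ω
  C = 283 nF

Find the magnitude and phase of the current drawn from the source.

Step 1 — Angular frequency: ω = 2π·f = 2π·249 = 1565 rad/s.
Step 2 — Component impedances:
  R: Z = R = 10 Ω
  C: Z = 1/(jωC) = -j/(ω·C) = 0 - j2259 Ω
Step 3 — Series combination: Z_total = R + C = 10 - j2259 Ω = 2259∠-89.7° Ω.
Step 4 — Source phasor: V = 65.1∠60.0° V = 32.55 + j56.38 V.
Step 5 — Ohm's law: I = V / Z_total = (32.55 + j56.38) / (10 - j2259) = -0.0249 + j0.01452 A.
Step 6 — Convert to polar: |I| = 0.02882 A, ∠I = 149.7°.

I = 0.02882∠149.7° A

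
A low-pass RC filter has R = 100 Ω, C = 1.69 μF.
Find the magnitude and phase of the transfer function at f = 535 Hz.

Step 1 — Angular frequency: ω = 2π·535 = 3362 rad/s.
Step 2 — Transfer function: H(jω) = 1/(1 + jωRC).
Step 3 — Denominator: 1 + jωRC = 1 + j·3362·100·1.69e-06 = 1 + j0.5681.
Step 4 — H = 0.756 - j0.4295.
Step 5 — Magnitude: |H| = 0.8695 (-1.2 dB); phase: φ = -29.6°.

|H| = 0.8695 (-1.2 dB), φ = -29.6°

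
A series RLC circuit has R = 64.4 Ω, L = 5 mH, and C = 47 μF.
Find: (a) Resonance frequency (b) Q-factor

Step 1 — Resonance condition Im(Z)=0 gives ω₀ = 1/√(LC).
Step 2 — ω₀ = 1/√(0.005·4.7e-05) = 2063 rad/s.
Step 3 — f₀ = ω₀/(2π) = 328.3 Hz.
Step 4 — Series Q: Q = ω₀L/R = 2063·0.005/64.4 = 0.1602.

(a) f₀ = 328.3 Hz  (b) Q = 0.1602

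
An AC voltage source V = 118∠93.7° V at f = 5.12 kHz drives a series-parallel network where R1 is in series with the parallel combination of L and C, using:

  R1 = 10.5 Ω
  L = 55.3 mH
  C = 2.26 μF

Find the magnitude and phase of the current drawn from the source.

Step 1 — Angular frequency: ω = 2π·f = 2π·5120 = 3.217e+04 rad/s.
Step 2 — Component impedances:
  R1: Z = R = 10.5 Ω
  L: Z = jωL = j·3.217e+04·0.0553 = 0 + j1779 Ω
  C: Z = 1/(jωC) = -j/(ω·C) = 0 - j13.75 Ω
Step 3 — Parallel branch: L || C = 1/(1/L + 1/C) = 0 - j13.86 Ω.
Step 4 — Series with R1: Z_total = R1 + (L || C) = 10.5 - j13.86 Ω = 17.39∠-52.9° Ω.
Step 5 — Source phasor: V = 118∠93.7° V = -7.615 + j117.8 V.
Step 6 — Ohm's law: I = V / Z_total = (-7.615 + j117.8) / (10.5 - j13.86) = -5.662 + j3.74 A.
Step 7 — Convert to polar: |I| = 6.786 A, ∠I = 146.6°.

I = 6.786∠146.6° A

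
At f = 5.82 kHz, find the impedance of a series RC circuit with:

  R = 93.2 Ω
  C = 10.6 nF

Step 1 — Angular frequency: ω = 2π·f = 2π·5820 = 3.657e+04 rad/s.
Step 2 — Component impedances:
  R: Z = R = 93.2 Ω
  C: Z = 1/(jωC) = -j/(ω·C) = 0 - j2580 Ω
Step 3 — Series combination: Z_total = R + C = 93.2 - j2580 Ω = 2582∠-87.9° Ω.

Z = 93.2 - j2580 Ω = 2582∠-87.9° Ω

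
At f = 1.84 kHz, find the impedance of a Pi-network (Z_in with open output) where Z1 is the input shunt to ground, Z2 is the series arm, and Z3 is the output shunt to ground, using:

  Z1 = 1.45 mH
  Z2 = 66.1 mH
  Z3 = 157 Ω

Step 1 — Angular frequency: ω = 2π·f = 2π·1840 = 1.156e+04 rad/s.
Step 2 — Component impedances:
  Z1: Z = jωL = j·1.156e+04·0.00145 = 0 + j16.76 Ω
  Z2: Z = jωL = j·1.156e+04·0.0661 = 0 + j764.2 Ω
  Z3: Z = R = 157 Ω
Step 3 — With open output, the series arm Z2 and the output shunt Z3 appear in series to ground: Z2 + Z3 = 157 + j764.2 Ω.
Step 4 — Parallel with input shunt Z1: Z_in = Z1 || (Z2 + Z3) = 0.06953 + j16.42 Ω = 16.42∠89.8° Ω.

Z = 0.06953 + j16.42 Ω = 16.42∠89.8° Ω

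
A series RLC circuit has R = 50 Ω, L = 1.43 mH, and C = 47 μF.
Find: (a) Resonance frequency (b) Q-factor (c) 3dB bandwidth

Step 1 — Resonance: ω₀ = 1/√(LC) = 1/√(0.00143·4.7e-05) = 3857 rad/s.
Step 2 — f₀ = ω₀/(2π) = 613.9 Hz.
Step 3 — Series Q: Q = ω₀L/R = 3857·0.00143/50 = 0.1103.
Step 4 — Bandwidth: Δω = ω₀/Q = 3.497e+04 rad/s; BW = Δω/(2π) = 5565 Hz.

(a) f₀ = 613.9 Hz  (b) Q = 0.1103  (c) BW = 5565 Hz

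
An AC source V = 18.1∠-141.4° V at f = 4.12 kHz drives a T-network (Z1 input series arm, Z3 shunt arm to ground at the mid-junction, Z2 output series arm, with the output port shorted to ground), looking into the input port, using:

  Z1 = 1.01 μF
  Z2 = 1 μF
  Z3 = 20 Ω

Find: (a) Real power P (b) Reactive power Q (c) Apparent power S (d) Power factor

Step 1 — Angular frequency: ω = 2π·f = 2π·4120 = 2.589e+04 rad/s.
Step 2 — Component impedances:
  Z1: Z = 1/(jωC) = -j/(ω·C) = 0 - j38.25 Ω
  Z2: Z = 1/(jωC) = -j/(ω·C) = 0 - j38.63 Ω
  Z3: Z = R = 20 Ω
Step 3 — With the output port shorted to ground, the output series arm Z2 runs from the junction to ground; the shunt arm Z3 also runs from the junction to ground. They appear in parallel: Z3 || Z2 = 15.77 - j8.166 Ω.
Step 4 — Series with input arm Z1: Z_in = Z1 + (Z3 || Z2) = 15.77 - j46.41 Ω = 49.02∠-71.2° Ω.
Step 5 — Source phasor: V = 18.1∠-141.4° V = -14.15 - j11.29 V.
Step 6 — Current: I = V / Z = 0.1253 - j0.3473 A = 0.3692∠-70.2° A.
Step 7 — Complex power: S = V·I* = 2.15 - j6.328 VA.
Step 8 — Real power: P = Re(S) = 2.15 W.
Step 9 — Reactive power: Q = Im(S) = -6.328 VAR.
Step 10 — Apparent power: |S| = 6.683 VA.
Step 11 — Power factor: PF = P/|S| = 0.3218 (leading).

(a) P = 2.15 W  (b) Q = -6.328 VAR  (c) S = 6.683 VA  (d) PF = 0.3218 (leading)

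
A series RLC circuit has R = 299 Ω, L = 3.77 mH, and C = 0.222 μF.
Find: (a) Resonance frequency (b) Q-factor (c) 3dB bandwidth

Step 1 — Resonance: ω₀ = 1/√(LC) = 1/√(0.00377·2.22e-07) = 3.457e+04 rad/s.
Step 2 — f₀ = ω₀/(2π) = 5501 Hz.
Step 3 — Series Q: Q = ω₀L/R = 3.457e+04·0.00377/299 = 0.4358.
Step 4 — Bandwidth: Δω = ω₀/Q = 7.931e+04 rad/s; BW = Δω/(2π) = 1.262e+04 Hz.

(a) f₀ = 5501 Hz  (b) Q = 0.4358  (c) BW = 1.262e+04 Hz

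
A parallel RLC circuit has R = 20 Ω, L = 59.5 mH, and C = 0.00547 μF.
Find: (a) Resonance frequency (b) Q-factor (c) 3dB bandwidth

Step 1 — Resonance: ω₀ = 1/√(LC) = 1/√(0.0595·5.47e-09) = 5.543e+04 rad/s.
Step 2 — f₀ = ω₀/(2π) = 8822 Hz.
Step 3 — Parallel Q: Q = R/(ω₀L) = 20/(5.543e+04·0.0595) = 0.006064.
Step 4 — Bandwidth: Δω = ω₀/Q = 9.141e+06 rad/s; BW = Δω/(2π) = 1.455e+06 Hz.

(a) f₀ = 8822 Hz  (b) Q = 0.006064  (c) BW = 1.455e+06 Hz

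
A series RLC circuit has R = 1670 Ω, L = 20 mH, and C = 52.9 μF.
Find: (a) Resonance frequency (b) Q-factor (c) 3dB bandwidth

Step 1 — Resonance: ω₀ = 1/√(LC) = 1/√(0.02·5.29e-05) = 972.2 rad/s.
Step 2 — f₀ = ω₀/(2π) = 154.7 Hz.
Step 3 — Series Q: Q = ω₀L/R = 972.2·0.02/1670 = 0.01164.
Step 4 — Bandwidth: Δω = ω₀/Q = 8.35e+04 rad/s; BW = Δω/(2π) = 1.329e+04 Hz.

(a) f₀ = 154.7 Hz  (b) Q = 0.01164  (c) BW = 1.329e+04 Hz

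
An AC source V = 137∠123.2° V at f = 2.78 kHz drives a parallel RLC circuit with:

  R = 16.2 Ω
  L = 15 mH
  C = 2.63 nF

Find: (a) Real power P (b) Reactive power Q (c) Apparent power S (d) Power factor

Step 1 — Angular frequency: ω = 2π·f = 2π·2780 = 1.747e+04 rad/s.
Step 2 — Component impedances:
  R: Z = R = 16.2 Ω
  L: Z = jωL = j·1.747e+04·0.015 = 0 + j262 Ω
  C: Z = 1/(jωC) = -j/(ω·C) = 0 - j2.177e+04 Ω
Step 3 — Parallel combination: 1/Z_total = 1/R + 1/L + 1/C; Z_total = 16.14 + j0.9859 Ω = 16.17∠3.5° Ω.
Step 4 — Source phasor: V = 137∠123.2° V = -75.02 + j114.6 V.
Step 5 — Current: I = V / Z = -4.198 + j7.359 A = 8.473∠119.7° A.
Step 6 — Complex power: S = V·I* = 1159 + j70.77 VA.
Step 7 — Real power: P = Re(S) = 1159 W.
Step 8 — Reactive power: Q = Im(S) = 70.77 VAR.
Step 9 — Apparent power: |S| = 1161 VA.
Step 10 — Power factor: PF = P/|S| = 0.9981 (lagging).

(a) P = 1159 W  (b) Q = 70.77 VAR  (c) S = 1161 VA  (d) PF = 0.9981 (lagging)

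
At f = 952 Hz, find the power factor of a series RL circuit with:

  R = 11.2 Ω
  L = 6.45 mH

Step 1 — Angular frequency: ω = 2π·f = 2π·952 = 5982 rad/s.
Step 2 — Component impedances:
  R: Z = R = 11.2 Ω
  L: Z = jωL = j·5982·0.00645 = 0 + j38.58 Ω
Step 3 — Series combination: Z_total = R + L = 11.2 + j38.58 Ω = 40.17∠73.8° Ω.
Step 4 — Power factor: PF = cos(φ) = Re(Z)/|Z| = 11.2/40.17 = 0.2788.
Step 5 — Type: Im(Z) = 38.58 ⇒ lagging (phase φ = 73.8°).

PF = 0.2788 (lagging, φ = 73.8°)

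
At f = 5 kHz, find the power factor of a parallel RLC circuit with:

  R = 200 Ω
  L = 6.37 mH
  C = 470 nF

Step 1 — Angular frequency: ω = 2π·f = 2π·5000 = 3.142e+04 rad/s.
Step 2 — Component impedances:
  R: Z = R = 200 Ω
  L: Z = jωL = j·3.142e+04·0.00637 = 0 + j200.1 Ω
  C: Z = 1/(jωC) = -j/(ω·C) = 0 - j67.73 Ω
Step 3 — Parallel combination: 1/Z_total = 1/R + 1/L + 1/C; Z_total = 41.52 - j81.12 Ω = 91.13∠-62.9° Ω.
Step 4 — Power factor: PF = cos(φ) = Re(Z)/|Z| = 41.52/91.13 = 0.4556.
Step 5 — Type: Im(Z) = -81.12 ⇒ leading (phase φ = -62.9°).

PF = 0.4556 (leading, φ = -62.9°)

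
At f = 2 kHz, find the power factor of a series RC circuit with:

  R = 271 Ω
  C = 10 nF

Step 1 — Angular frequency: ω = 2π·f = 2π·2000 = 1.257e+04 rad/s.
Step 2 — Component impedances:
  R: Z = R = 271 Ω
  C: Z = 1/(jωC) = -j/(ω·C) = 0 - j7958 Ω
Step 3 — Series combination: Z_total = R + C = 271 - j7958 Ω = 7962∠-88.0° Ω.
Step 4 — Power factor: PF = cos(φ) = Re(Z)/|Z| = 271/7962 = 0.03404.
Step 5 — Type: Im(Z) = -7958 ⇒ leading (phase φ = -88.0°).

PF = 0.03404 (leading, φ = -88.0°)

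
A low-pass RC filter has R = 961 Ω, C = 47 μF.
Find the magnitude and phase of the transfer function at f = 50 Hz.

Step 1 — Angular frequency: ω = 2π·50 = 314.2 rad/s.
Step 2 — Transfer function: H(jω) = 1/(1 + jωRC).
Step 3 — Denominator: 1 + jωRC = 1 + j·314.2·961·4.7e-05 = 1 + j14.19.
Step 4 — H = 0.004942 - j0.07013.
Step 5 — Magnitude: |H| = 0.0703 (-23.1 dB); phase: φ = -86.0°.

|H| = 0.0703 (-23.1 dB), φ = -86.0°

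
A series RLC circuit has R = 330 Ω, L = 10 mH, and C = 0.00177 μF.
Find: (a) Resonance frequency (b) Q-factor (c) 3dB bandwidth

Step 1 — Resonance condition Im(Z)=0 gives ω₀ = 1/√(LC).
Step 2 — ω₀ = 1/√(0.01·1.77e-09) = 2.377e+05 rad/s.
Step 3 — f₀ = ω₀/(2π) = 3.783e+04 Hz.
Step 4 — Series Q: Q = ω₀L/R = 2.377e+05·0.01/330 = 7.203.
Step 5 — 3dB bandwidth: Δω = ω₀/Q = 3.3e+04 rad/s; BW = Δω/(2π) = 5252 Hz.

(a) f₀ = 3.783e+04 Hz  (b) Q = 7.203  (c) BW = 5252 Hz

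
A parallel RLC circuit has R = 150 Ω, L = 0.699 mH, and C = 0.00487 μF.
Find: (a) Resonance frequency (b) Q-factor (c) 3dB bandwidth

Step 1 — Resonance: ω₀ = 1/√(LC) = 1/√(0.000699·4.87e-09) = 5.42e+05 rad/s.
Step 2 — f₀ = ω₀/(2π) = 8.626e+04 Hz.
Step 3 — Parallel Q: Q = R/(ω₀L) = 150/(5.42e+05·0.000699) = 0.3959.
Step 4 — Bandwidth: Δω = ω₀/Q = 1.369e+06 rad/s; BW = Δω/(2π) = 2.179e+05 Hz.

(a) f₀ = 8.626e+04 Hz  (b) Q = 0.3959  (c) BW = 2.179e+05 Hz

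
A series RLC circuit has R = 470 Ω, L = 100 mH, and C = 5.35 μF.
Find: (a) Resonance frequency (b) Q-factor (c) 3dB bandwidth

Step 1 — Resonance: ω₀ = 1/√(LC) = 1/√(0.1·5.35e-06) = 1367 rad/s.
Step 2 — f₀ = ω₀/(2π) = 217.6 Hz.
Step 3 — Series Q: Q = ω₀L/R = 1367·0.1/470 = 0.2909.
Step 4 — Bandwidth: Δω = ω₀/Q = 4700 rad/s; BW = Δω/(2π) = 748 Hz.

(a) f₀ = 217.6 Hz  (b) Q = 0.2909  (c) BW = 748 Hz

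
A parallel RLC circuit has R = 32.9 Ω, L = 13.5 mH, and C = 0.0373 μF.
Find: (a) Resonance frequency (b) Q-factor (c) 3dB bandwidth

Step 1 — Resonance: ω₀ = 1/√(LC) = 1/√(0.0135·3.73e-08) = 4.456e+04 rad/s.
Step 2 — f₀ = ω₀/(2π) = 7092 Hz.
Step 3 — Parallel Q: Q = R/(ω₀L) = 32.9/(4.456e+04·0.0135) = 0.05469.
Step 4 — Bandwidth: Δω = ω₀/Q = 8.149e+05 rad/s; BW = Δω/(2π) = 1.297e+05 Hz.

(a) f₀ = 7092 Hz  (b) Q = 0.05469  (c) BW = 1.297e+05 Hz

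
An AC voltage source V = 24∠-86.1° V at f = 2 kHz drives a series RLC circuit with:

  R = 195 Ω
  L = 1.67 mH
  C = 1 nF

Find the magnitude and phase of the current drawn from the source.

Step 1 — Angular frequency: ω = 2π·f = 2π·2000 = 1.257e+04 rad/s.
Step 2 — Component impedances:
  R: Z = R = 195 Ω
  L: Z = jωL = j·1.257e+04·0.00167 = 0 + j20.99 Ω
  C: Z = 1/(jωC) = -j/(ω·C) = 0 - j7.958e+04 Ω
Step 3 — Series combination: Z_total = R + L + C = 195 - j7.956e+04 Ω = 7.956e+04∠-89.9° Ω.
Step 4 — Source phasor: V = 24∠-86.1° V = 1.632 - j23.94 V.
Step 5 — Ohm's law: I = V / Z_total = (1.632 - j23.94) / (195 - j7.956e+04) = 0.000301 + j1.978e-05 A.
Step 6 — Convert to polar: |I| = 0.0003017 A, ∠I = 3.8°.

I = 0.0003017∠3.8° A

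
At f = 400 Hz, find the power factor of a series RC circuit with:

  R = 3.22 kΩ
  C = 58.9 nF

Step 1 — Angular frequency: ω = 2π·f = 2π·400 = 2513 rad/s.
Step 2 — Component impedances:
  R: Z = R = 3220 Ω
  C: Z = 1/(jωC) = -j/(ω·C) = 0 - j6755 Ω
Step 3 — Series combination: Z_total = R + C = 3220 - j6755 Ω = 7483∠-64.5° Ω.
Step 4 — Power factor: PF = cos(φ) = Re(Z)/|Z| = 3220/7483 = 0.4303.
Step 5 — Type: Im(Z) = -6755 ⇒ leading (phase φ = -64.5°).

PF = 0.4303 (leading, φ = -64.5°)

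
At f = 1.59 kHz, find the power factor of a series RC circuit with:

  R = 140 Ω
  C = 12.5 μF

Step 1 — Angular frequency: ω = 2π·f = 2π·1590 = 9990 rad/s.
Step 2 — Component impedances:
  R: Z = R = 140 Ω
  C: Z = 1/(jωC) = -j/(ω·C) = 0 - j8.008 Ω
Step 3 — Series combination: Z_total = R + C = 140 - j8.008 Ω = 140.2∠-3.3° Ω.
Step 4 — Power factor: PF = cos(φ) = Re(Z)/|Z| = 140/140.23 = 0.9984.
Step 5 — Type: Im(Z) = -8.008 ⇒ leading (phase φ = -3.3°).

PF = 0.9984 (leading, φ = -3.3°)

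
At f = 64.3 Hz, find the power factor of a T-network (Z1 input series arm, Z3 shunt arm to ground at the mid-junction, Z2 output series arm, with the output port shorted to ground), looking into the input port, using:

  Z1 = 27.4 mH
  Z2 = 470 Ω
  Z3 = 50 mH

Step 1 — Angular frequency: ω = 2π·f = 2π·64.3 = 404 rad/s.
Step 2 — Component impedances:
  Z1: Z = jωL = j·404·0.0274 = 0 + j11.07 Ω
  Z2: Z = R = 470 Ω
  Z3: Z = jωL = j·404·0.05 = 0 + j20.2 Ω
Step 3 — With the output port shorted to ground, the output series arm Z2 runs from the junction to ground; the shunt arm Z3 also runs from the junction to ground. They appear in parallel: Z3 || Z2 = 0.8666 + j20.16 Ω.
Step 4 — Series with input arm Z1: Z_in = Z1 + (Z3 || Z2) = 0.8666 + j31.23 Ω = 31.25∠88.4° Ω.
Step 5 — Power factor: PF = cos(φ) = Re(Z)/|Z| = 0.86661/31.245 = 0.02774.
Step 6 — Type: Im(Z) = 31.23 ⇒ lagging (phase φ = 88.4°).

PF = 0.02774 (lagging, φ = 88.4°)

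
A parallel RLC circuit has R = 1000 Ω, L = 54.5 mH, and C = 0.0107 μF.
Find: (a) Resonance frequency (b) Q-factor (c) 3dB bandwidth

Step 1 — Resonance: ω₀ = 1/√(LC) = 1/√(0.0545·1.07e-08) = 4.141e+04 rad/s.
Step 2 — f₀ = ω₀/(2π) = 6591 Hz.
Step 3 — Parallel Q: Q = R/(ω₀L) = 1000/(4.141e+04·0.0545) = 0.4431.
Step 4 — Bandwidth: Δω = ω₀/Q = 9.346e+04 rad/s; BW = Δω/(2π) = 1.487e+04 Hz.

(a) f₀ = 6591 Hz  (b) Q = 0.4431  (c) BW = 1.487e+04 Hz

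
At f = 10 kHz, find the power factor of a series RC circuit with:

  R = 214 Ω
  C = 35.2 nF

Step 1 — Angular frequency: ω = 2π·f = 2π·1e+04 = 6.283e+04 rad/s.
Step 2 — Component impedances:
  R: Z = R = 214 Ω
  C: Z = 1/(jωC) = -j/(ω·C) = 0 - j452.1 Ω
Step 3 — Series combination: Z_total = R + C = 214 - j452.1 Ω = 500.2∠-64.7° Ω.
Step 4 — Power factor: PF = cos(φ) = Re(Z)/|Z| = 214/500.2 = 0.4278.
Step 5 — Type: Im(Z) = -452.1 ⇒ leading (phase φ = -64.7°).

PF = 0.4278 (leading, φ = -64.7°)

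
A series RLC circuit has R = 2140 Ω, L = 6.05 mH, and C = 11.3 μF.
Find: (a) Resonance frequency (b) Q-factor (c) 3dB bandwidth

Step 1 — Resonance: ω₀ = 1/√(LC) = 1/√(0.00605·1.13e-05) = 3825 rad/s.
Step 2 — f₀ = ω₀/(2π) = 608.7 Hz.
Step 3 — Series Q: Q = ω₀L/R = 3825·0.00605/2140 = 0.01081.
Step 4 — Bandwidth: Δω = ω₀/Q = 3.537e+05 rad/s; BW = Δω/(2π) = 5.63e+04 Hz.

(a) f₀ = 608.7 Hz  (b) Q = 0.01081  (c) BW = 5.63e+04 Hz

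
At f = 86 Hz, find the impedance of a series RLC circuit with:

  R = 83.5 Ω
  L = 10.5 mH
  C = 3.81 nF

Step 1 — Angular frequency: ω = 2π·f = 2π·86 = 540.4 rad/s.
Step 2 — Component impedances:
  R: Z = R = 83.5 Ω
  L: Z = jωL = j·540.4·0.0105 = 0 + j5.674 Ω
  C: Z = 1/(jωC) = -j/(ω·C) = 0 - j4.857e+05 Ω
Step 3 — Series combination: Z_total = R + L + C = 83.5 - j4.857e+05 Ω = 4.857e+05∠-90.0° Ω.

Z = 83.5 - j4.857e+05 Ω = 4.857e+05∠-90.0° Ω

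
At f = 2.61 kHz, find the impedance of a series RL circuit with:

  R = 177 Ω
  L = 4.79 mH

Step 1 — Angular frequency: ω = 2π·f = 2π·2610 = 1.64e+04 rad/s.
Step 2 — Component impedances:
  R: Z = R = 177 Ω
  L: Z = jωL = j·1.64e+04·0.00479 = 0 + j78.55 Ω
Step 3 — Series combination: Z_total = R + L = 177 + j78.55 Ω = 193.6∠23.9° Ω.

Z = 177 + j78.55 Ω = 193.6∠23.9° Ω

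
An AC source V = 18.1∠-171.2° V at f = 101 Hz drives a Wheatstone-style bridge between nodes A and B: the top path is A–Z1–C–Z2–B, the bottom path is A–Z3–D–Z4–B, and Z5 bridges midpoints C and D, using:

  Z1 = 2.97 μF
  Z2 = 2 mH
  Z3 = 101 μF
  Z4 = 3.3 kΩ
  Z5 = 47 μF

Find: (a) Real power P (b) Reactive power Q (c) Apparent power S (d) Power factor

Step 1 — Angular frequency: ω = 2π·f = 2π·101 = 634.6 rad/s.
Step 2 — Component impedances:
  Z1: Z = 1/(jωC) = -j/(ω·C) = 0 - j530.6 Ω
  Z2: Z = jωL = j·634.6·0.002 = 0 + j1.269 Ω
  Z3: Z = 1/(jωC) = -j/(ω·C) = 0 - j15.6 Ω
  Z4: Z = R = 3300 Ω
  Z5: Z = 1/(jωC) = -j/(ω·C) = 0 - j33.53 Ω
Step 3 — Bridge requires nodal analysis (the Z5 bridge couples midpoints C and D, so the two paths cannot be reduced to a simple series/parallel combination). Setting node B to ground and injecting 1 A at node A, the 3-node admittance system at A, C, D solves to V_A = Z_AB = 0.2622 - j43.69 Ω = 43.69∠-89.7° Ω.
Step 4 — Source phasor: V = 18.1∠-171.2° V = -17.89 - j2.769 V.
Step 5 — Current: I = V / Z = 0.06091 - j0.4097 A = 0.4142∠-81.5° A.
Step 6 — Complex power: S = V·I* = 0.04499 - j7.498 VA.
Step 7 — Real power: P = Re(S) = 0.04499 W.
Step 8 — Reactive power: Q = Im(S) = -7.498 VAR.
Step 9 — Apparent power: |S| = 7.498 VA.
Step 10 — Power factor: PF = P/|S| = 0.006001 (leading).

(a) P = 0.04499 W  (b) Q = -7.498 VAR  (c) S = 7.498 VA  (d) PF = 0.006001 (leading)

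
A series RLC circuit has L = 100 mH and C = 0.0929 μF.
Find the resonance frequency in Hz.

Step 1 — Resonance condition Im(Z)=0 gives ω₀ = 1/√(LC).
Step 2 — ω₀ = 1/√(0.1·9.29e-08) = 1.038e+04 rad/s.
Step 3 — f₀ = ω₀/(2π) = 1651 Hz.

f₀ = 1651 Hz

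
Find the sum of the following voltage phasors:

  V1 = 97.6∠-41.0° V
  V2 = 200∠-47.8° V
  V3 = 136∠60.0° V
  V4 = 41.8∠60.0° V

Step 1 — Convert each phasor to rectangular form:
  V1 = 97.6·(cos(-41.0°) + j·sin(-41.0°)) = 73.66 - j64.03 V
  V2 = 200·(cos(-47.8°) + j·sin(-47.8°)) = 134.3 - j148.2 V
  V3 = 136·(cos(60.0°) + j·sin(60.0°)) = 68 + j117.8 V
  V4 = 41.8·(cos(60.0°) + j·sin(60.0°)) = 20.9 + j36.2 V
Step 2 — Sum components: V_total = 296.9 - j58.21 V.
Step 3 — Convert to polar: |V_total| = 302.6 V, ∠V_total = -11.1°.

V_total = 302.6∠-11.1° V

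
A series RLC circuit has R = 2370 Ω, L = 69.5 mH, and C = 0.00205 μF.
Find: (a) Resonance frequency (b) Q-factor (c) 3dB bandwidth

Step 1 — Resonance: ω₀ = 1/√(LC) = 1/√(0.0695·2.05e-09) = 8.378e+04 rad/s.
Step 2 — f₀ = ω₀/(2π) = 1.333e+04 Hz.
Step 3 — Series Q: Q = ω₀L/R = 8.378e+04·0.0695/2370 = 2.457.
Step 4 — Bandwidth: Δω = ω₀/Q = 3.41e+04 rad/s; BW = Δω/(2π) = 5427 Hz.

(a) f₀ = 1.333e+04 Hz  (b) Q = 2.457  (c) BW = 5427 Hz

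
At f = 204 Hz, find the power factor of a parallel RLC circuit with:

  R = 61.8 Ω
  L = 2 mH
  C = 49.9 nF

Step 1 — Angular frequency: ω = 2π·f = 2π·204 = 1282 rad/s.
Step 2 — Component impedances:
  R: Z = R = 61.8 Ω
  L: Z = jωL = j·1282·0.002 = 0 + j2.564 Ω
  C: Z = 1/(jωC) = -j/(ω·C) = 0 - j1.563e+04 Ω
Step 3 — Parallel combination: 1/Z_total = 1/R + 1/L + 1/C; Z_total = 0.1062 + j2.56 Ω = 2.562∠87.6° Ω.
Step 4 — Power factor: PF = cos(φ) = Re(Z)/|Z| = 0.1062/2.562 = 0.04145.
Step 5 — Type: Im(Z) = 2.56 ⇒ lagging (phase φ = 87.6°).

PF = 0.04145 (lagging, φ = 87.6°)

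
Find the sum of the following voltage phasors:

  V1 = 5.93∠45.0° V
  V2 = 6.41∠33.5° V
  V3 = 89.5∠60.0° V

Step 1 — Convert each phasor to rectangular form:
  V1 = 5.93·(cos(45.0°) + j·sin(45.0°)) = 4.193 + j4.193 V
  V2 = 6.41·(cos(33.5°) + j·sin(33.5°)) = 5.345 + j3.538 V
  V3 = 89.5·(cos(60.0°) + j·sin(60.0°)) = 44.75 + j77.51 V
Step 2 — Sum components: V_total = 54.29 + j85.24 V.
Step 3 — Convert to polar: |V_total| = 101.1 V, ∠V_total = 57.5°.

V_total = 101.1∠57.5° V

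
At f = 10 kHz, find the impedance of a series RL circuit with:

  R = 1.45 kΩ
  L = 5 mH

Step 1 — Angular frequency: ω = 2π·f = 2π·1e+04 = 6.283e+04 rad/s.
Step 2 — Component impedances:
  R: Z = R = 1450 Ω
  L: Z = jωL = j·6.283e+04·0.005 = 0 + j314.2 Ω
Step 3 — Series combination: Z_total = R + L = 1450 + j314.2 Ω = 1484∠12.2° Ω.

Z = 1450 + j314.2 Ω = 1484∠12.2° Ω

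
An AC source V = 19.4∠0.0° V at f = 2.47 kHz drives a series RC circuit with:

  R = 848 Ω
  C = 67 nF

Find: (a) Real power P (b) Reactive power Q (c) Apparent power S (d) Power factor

Step 1 — Angular frequency: ω = 2π·f = 2π·2470 = 1.552e+04 rad/s.
Step 2 — Component impedances:
  R: Z = R = 848 Ω
  C: Z = 1/(jωC) = -j/(ω·C) = 0 - j961.7 Ω
Step 3 — Series combination: Z_total = R + C = 848 - j961.7 Ω = 1282∠-48.6° Ω.
Step 4 — Source phasor: V = 19.4∠0.0° V = 19.4 V.
Step 5 — Current: I = V / Z = 0.01001 + j0.01135 A = 0.01513∠48.6° A.
Step 6 — Complex power: S = V·I* = 0.1941 - j0.2202 VA.
Step 7 — Real power: P = Re(S) = 0.1941 W.
Step 8 — Reactive power: Q = Im(S) = -0.2202 VAR.
Step 9 — Apparent power: |S| = 0.2935 VA.
Step 10 — Power factor: PF = P/|S| = 0.6614 (leading).

(a) P = 0.1941 W  (b) Q = -0.2202 VAR  (c) S = 0.2935 VA  (d) PF = 0.6614 (leading)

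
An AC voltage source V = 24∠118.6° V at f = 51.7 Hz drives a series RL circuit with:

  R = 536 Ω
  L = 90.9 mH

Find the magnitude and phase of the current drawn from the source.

Step 1 — Angular frequency: ω = 2π·f = 2π·51.7 = 324.8 rad/s.
Step 2 — Component impedances:
  R: Z = R = 536 Ω
  L: Z = jωL = j·324.8·0.0909 = 0 + j29.53 Ω
Step 3 — Series combination: Z_total = R + L = 536 + j29.53 Ω = 536.8∠3.2° Ω.
Step 4 — Source phasor: V = 24∠118.6° V = -11.49 + j21.07 V.
Step 5 — Ohm's law: I = V / Z_total = (-11.49 + j21.07) / (536 + j29.53) = -0.01921 + j0.04037 A.
Step 6 — Convert to polar: |I| = 0.04471 A, ∠I = 115.4°.

I = 0.04471∠115.4° A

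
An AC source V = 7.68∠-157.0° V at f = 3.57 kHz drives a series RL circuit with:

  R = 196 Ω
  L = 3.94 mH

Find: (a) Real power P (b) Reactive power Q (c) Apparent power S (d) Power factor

Step 1 — Angular frequency: ω = 2π·f = 2π·3570 = 2.243e+04 rad/s.
Step 2 — Component impedances:
  R: Z = R = 196 Ω
  L: Z = jωL = j·2.243e+04·0.00394 = 0 + j88.38 Ω
Step 3 — Series combination: Z_total = R + L = 196 + j88.38 Ω = 215∠24.3° Ω.
Step 4 — Source phasor: V = 7.68∠-157.0° V = -7.069 - j3.001 V.
Step 5 — Current: I = V / Z = -0.03571 + j0.0007923 A = 0.03572∠178.7° A.
Step 6 — Complex power: S = V·I* = 0.2501 + j0.1128 VA.
Step 7 — Real power: P = Re(S) = 0.2501 W.
Step 8 — Reactive power: Q = Im(S) = 0.1128 VAR.
Step 9 — Apparent power: |S| = 0.2743 VA.
Step 10 — Power factor: PF = P/|S| = 0.9116 (lagging).

(a) P = 0.2501 W  (b) Q = 0.1128 VAR  (c) S = 0.2743 VA  (d) PF = 0.9116 (lagging)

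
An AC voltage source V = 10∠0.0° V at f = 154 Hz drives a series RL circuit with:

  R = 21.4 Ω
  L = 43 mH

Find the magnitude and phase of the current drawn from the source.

Step 1 — Angular frequency: ω = 2π·f = 2π·154 = 967.6 rad/s.
Step 2 — Component impedances:
  R: Z = R = 21.4 Ω
  L: Z = jωL = j·967.6·0.043 = 0 + j41.61 Ω
Step 3 — Series combination: Z_total = R + L = 21.4 + j41.61 Ω = 46.79∠62.8° Ω.
Step 4 — Source phasor: V = 10∠0.0° V = 10 V.
Step 5 — Ohm's law: I = V / Z_total = (10) / (21.4 + j41.61) = 0.09776 - j0.1901 A.
Step 6 — Convert to polar: |I| = 0.2137 A, ∠I = -62.8°.

I = 0.2137∠-62.8° A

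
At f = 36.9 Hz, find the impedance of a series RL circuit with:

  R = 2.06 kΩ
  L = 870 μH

Step 1 — Angular frequency: ω = 2π·f = 2π·36.9 = 231.8 rad/s.
Step 2 — Component impedances:
  R: Z = R = 2060 Ω
  L: Z = jωL = j·231.8·0.00087 = 0 + j0.2017 Ω
Step 3 — Series combination: Z_total = R + L = 2060 + j0.2017 Ω = 2060∠0.0° Ω.

Z = 2060 + j0.2017 Ω = 2060∠0.0° Ω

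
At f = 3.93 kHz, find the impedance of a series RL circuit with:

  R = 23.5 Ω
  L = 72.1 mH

Step 1 — Angular frequency: ω = 2π·f = 2π·3930 = 2.469e+04 rad/s.
Step 2 — Component impedances:
  R: Z = R = 23.5 Ω
  L: Z = jωL = j·2.469e+04·0.0721 = 0 + j1780 Ω
Step 3 — Series combination: Z_total = R + L = 23.5 + j1780 Ω = 1781∠89.2° Ω.

Z = 23.5 + j1780 Ω = 1781∠89.2° Ω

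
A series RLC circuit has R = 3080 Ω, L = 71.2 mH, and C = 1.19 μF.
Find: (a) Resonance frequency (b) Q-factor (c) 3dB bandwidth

Step 1 — Resonance condition Im(Z)=0 gives ω₀ = 1/√(LC).
Step 2 — ω₀ = 1/√(0.0712·1.19e-06) = 3435 rad/s.
Step 3 — f₀ = ω₀/(2π) = 546.8 Hz.
Step 4 — Series Q: Q = ω₀L/R = 3435·0.0712/3080 = 0.07942.
Step 5 — 3dB bandwidth: Δω = ω₀/Q = 4.326e+04 rad/s; BW = Δω/(2π) = 6885 Hz.

(a) f₀ = 546.8 Hz  (b) Q = 0.07942  (c) BW = 6885 Hz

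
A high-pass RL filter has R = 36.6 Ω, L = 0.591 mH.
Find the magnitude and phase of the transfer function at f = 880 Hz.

Step 1 — Angular frequency: ω = 2π·880 = 5529 rad/s.
Step 2 — Transfer function: H(jω) = jωL/(R + jωL).
Step 3 — Numerator jωL = j·3.268; denominator R + jωL = 36.6 + j3.268.
Step 4 — H = 0.007908 + j0.08858.
Step 5 — Magnitude: |H| = 0.08893 (-21.0 dB); phase: φ = 84.9°.

|H| = 0.08893 (-21.0 dB), φ = 84.9°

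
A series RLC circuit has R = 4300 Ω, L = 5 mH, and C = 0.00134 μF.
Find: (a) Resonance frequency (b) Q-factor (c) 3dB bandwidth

Step 1 — Resonance: ω₀ = 1/√(LC) = 1/√(0.005·1.34e-09) = 3.863e+05 rad/s.
Step 2 — f₀ = ω₀/(2π) = 6.149e+04 Hz.
Step 3 — Series Q: Q = ω₀L/R = 3.863e+05·0.005/4300 = 0.4492.
Step 4 — Bandwidth: Δω = ω₀/Q = 8.6e+05 rad/s; BW = Δω/(2π) = 1.369e+05 Hz.

(a) f₀ = 6.149e+04 Hz  (b) Q = 0.4492  (c) BW = 1.369e+05 Hz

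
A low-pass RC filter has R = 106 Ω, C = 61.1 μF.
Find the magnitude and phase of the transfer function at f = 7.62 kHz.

Step 1 — Angular frequency: ω = 2π·7620 = 4.788e+04 rad/s.
Step 2 — Transfer function: H(jω) = 1/(1 + jωRC).
Step 3 — Denominator: 1 + jωRC = 1 + j·4.788e+04·106·6.11e-05 = 1 + j310.1.
Step 4 — H = 1.04e-05 - j0.003225.
Step 5 — Magnitude: |H| = 0.003225 (-49.8 dB); phase: φ = -89.8°.

|H| = 0.003225 (-49.8 dB), φ = -89.8°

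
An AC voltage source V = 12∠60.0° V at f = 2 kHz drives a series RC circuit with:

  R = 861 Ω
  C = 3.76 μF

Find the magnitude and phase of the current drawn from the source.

Step 1 — Angular frequency: ω = 2π·f = 2π·2000 = 1.257e+04 rad/s.
Step 2 — Component impedances:
  R: Z = R = 861 Ω
  C: Z = 1/(jωC) = -j/(ω·C) = 0 - j21.16 Ω
Step 3 — Series combination: Z_total = R + C = 861 - j21.16 Ω = 861.3∠-1.4° Ω.
Step 4 — Source phasor: V = 12∠60.0° V = 6 + j10.39 V.
Step 5 — Ohm's law: I = V / Z_total = (6 + j10.39) / (861 - j21.16) = 0.006668 + j0.01223 A.
Step 6 — Convert to polar: |I| = 0.01393 A, ∠I = 61.4°.

I = 0.01393∠61.4° A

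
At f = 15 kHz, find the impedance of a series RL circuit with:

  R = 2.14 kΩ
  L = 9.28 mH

Step 1 — Angular frequency: ω = 2π·f = 2π·1.5e+04 = 9.425e+04 rad/s.
Step 2 — Component impedances:
  R: Z = R = 2140 Ω
  L: Z = jωL = j·9.425e+04·0.00928 = 0 + j874.6 Ω
Step 3 — Series combination: Z_total = R + L = 2140 + j874.6 Ω = 2312∠22.2° Ω.

Z = 2140 + j874.6 Ω = 2312∠22.2° Ω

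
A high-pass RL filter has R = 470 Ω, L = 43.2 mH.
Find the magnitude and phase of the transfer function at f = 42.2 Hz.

Step 1 — Angular frequency: ω = 2π·42.2 = 265.2 rad/s.
Step 2 — Transfer function: H(jω) = jωL/(R + jωL).
Step 3 — Numerator jωL = j·11.45; denominator R + jωL = 470 + j11.45.
Step 4 — H = 0.0005936 + j0.02436.
Step 5 — Magnitude: |H| = 0.02436 (-32.3 dB); phase: φ = 88.6°.

|H| = 0.02436 (-32.3 dB), φ = 88.6°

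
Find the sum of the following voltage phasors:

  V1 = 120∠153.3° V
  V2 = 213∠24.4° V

Step 1 — Convert each phasor to rectangular form:
  V1 = 120·(cos(153.3°) + j·sin(153.3°)) = -107.2 + j53.92 V
  V2 = 213·(cos(24.4°) + j·sin(24.4°)) = 194 + j87.99 V
Step 2 — Sum components: V_total = 86.77 + j141.9 V.
Step 3 — Convert to polar: |V_total| = 166.3 V, ∠V_total = 58.6°.

V_total = 166.3∠58.6° V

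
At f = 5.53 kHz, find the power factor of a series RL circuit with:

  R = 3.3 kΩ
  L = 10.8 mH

Step 1 — Angular frequency: ω = 2π·f = 2π·5530 = 3.475e+04 rad/s.
Step 2 — Component impedances:
  R: Z = R = 3300 Ω
  L: Z = jωL = j·3.475e+04·0.0108 = 0 + j375.3 Ω
Step 3 — Series combination: Z_total = R + L = 3300 + j375.3 Ω = 3321∠6.5° Ω.
Step 4 — Power factor: PF = cos(φ) = Re(Z)/|Z| = 3300/3321.3 = 0.9936.
Step 5 — Type: Im(Z) = 375.3 ⇒ lagging (phase φ = 6.5°).

PF = 0.9936 (lagging, φ = 6.5°)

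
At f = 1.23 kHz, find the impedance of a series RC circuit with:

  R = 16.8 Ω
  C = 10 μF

Step 1 — Angular frequency: ω = 2π·f = 2π·1230 = 7728 rad/s.
Step 2 — Component impedances:
  R: Z = R = 16.8 Ω
  C: Z = 1/(jωC) = -j/(ω·C) = 0 - j12.94 Ω
Step 3 — Series combination: Z_total = R + C = 16.8 - j12.94 Ω = 21.21∠-37.6° Ω.

Z = 16.8 - j12.94 Ω = 21.21∠-37.6° Ω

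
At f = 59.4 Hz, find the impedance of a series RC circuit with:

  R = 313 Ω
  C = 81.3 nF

Step 1 — Angular frequency: ω = 2π·f = 2π·59.4 = 373.2 rad/s.
Step 2 — Component impedances:
  R: Z = R = 313 Ω
  C: Z = 1/(jωC) = -j/(ω·C) = 0 - j3.296e+04 Ω
Step 3 — Series combination: Z_total = R + C = 313 - j3.296e+04 Ω = 3.296e+04∠-89.5° Ω.

Z = 313 - j3.296e+04 Ω = 3.296e+04∠-89.5° Ω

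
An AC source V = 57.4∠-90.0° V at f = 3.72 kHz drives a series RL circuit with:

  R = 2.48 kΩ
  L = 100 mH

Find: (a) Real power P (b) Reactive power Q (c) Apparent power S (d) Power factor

Step 1 — Angular frequency: ω = 2π·f = 2π·3720 = 2.337e+04 rad/s.
Step 2 — Component impedances:
  R: Z = R = 2480 Ω
  L: Z = jωL = j·2.337e+04·0.1 = 0 + j2337 Ω
Step 3 — Series combination: Z_total = R + L = 2480 + j2337 Ω = 3408∠43.3° Ω.
Step 4 — Source phasor: V = 57.4∠-90.0° V = 0 - j57.4 V.
Step 5 — Current: I = V / Z = -0.01155 - j0.01226 A = 0.01684∠-133.3° A.
Step 6 — Complex power: S = V·I* = 0.7036 + j0.6631 VA.
Step 7 — Real power: P = Re(S) = 0.7036 W.
Step 8 — Reactive power: Q = Im(S) = 0.6631 VAR.
Step 9 — Apparent power: |S| = 0.9668 VA.
Step 10 — Power factor: PF = P/|S| = 0.7277 (lagging).

(a) P = 0.7036 W  (b) Q = 0.6631 VAR  (c) S = 0.9668 VA  (d) PF = 0.7277 (lagging)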